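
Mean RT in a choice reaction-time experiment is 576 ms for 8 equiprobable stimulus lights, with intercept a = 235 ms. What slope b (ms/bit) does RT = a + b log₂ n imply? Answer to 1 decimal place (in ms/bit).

113.7 ms/bit

8 alternatives carry log₂ 8 = 3 bits; the choice cost is 576 − 235 = 341 ms, so b = 341/3 = 113.667 ms/bit.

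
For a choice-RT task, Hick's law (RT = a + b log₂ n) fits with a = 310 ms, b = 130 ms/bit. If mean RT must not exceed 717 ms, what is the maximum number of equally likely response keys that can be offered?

8

Set 310 + 130·log₂ n ≤ 717 → log₂ n ≤ (717 − 310)/130 = 3.1308.
So n ≤ 2^3.1308 = 8.759; the largest integer n is 8.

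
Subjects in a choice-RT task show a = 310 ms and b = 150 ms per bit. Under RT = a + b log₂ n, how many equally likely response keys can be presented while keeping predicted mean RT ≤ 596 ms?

3

Set 310 + 150·log₂ n ≤ 596 → log₂ n ≤ (596 − 310)/150 = 1.9067.
So n ≤ 2^1.9067 = 3.749; the largest integer n is 3.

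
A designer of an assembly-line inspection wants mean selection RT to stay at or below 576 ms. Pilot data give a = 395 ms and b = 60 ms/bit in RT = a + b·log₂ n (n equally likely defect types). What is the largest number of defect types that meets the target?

8

Set 395 + 60·log₂ n ≤ 576 → log₂ n ≤ (576 − 395)/60 = 3.0167.
So n ≤ 2^3.0167 = 8.093; the largest integer n is 8.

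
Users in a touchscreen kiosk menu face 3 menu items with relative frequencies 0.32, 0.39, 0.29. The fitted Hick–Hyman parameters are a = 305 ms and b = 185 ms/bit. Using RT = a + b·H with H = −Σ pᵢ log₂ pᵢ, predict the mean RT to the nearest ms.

Entropy contributions −pᵢ log₂ pᵢ: 0.5260, 0.5298, 0.5179; sum H = 1.5737 bits.
RT = a + bH = 305 + 185·1.5737 = 596.14 ms.

596 ms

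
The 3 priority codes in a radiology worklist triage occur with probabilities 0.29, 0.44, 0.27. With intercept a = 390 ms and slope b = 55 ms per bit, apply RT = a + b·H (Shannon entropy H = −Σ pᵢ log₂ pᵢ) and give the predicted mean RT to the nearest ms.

475 ms

H = 0.29·log₂(1/0.29) + 0.44·log₂(1/0.44) + 0.27·log₂(1/0.27) = 1.5491 bits.
RT = 390 + 55 × 1.5491 = 475.20 ms.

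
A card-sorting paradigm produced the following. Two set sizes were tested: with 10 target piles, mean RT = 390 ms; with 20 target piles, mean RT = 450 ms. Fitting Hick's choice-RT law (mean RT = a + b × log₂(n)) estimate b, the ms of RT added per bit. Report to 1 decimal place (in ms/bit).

Slope: b = (450 − 390) / (log₂ 20 − log₂ 10) = 60/1.0000 = 60.000 ms/bit.

60.0 ms/bit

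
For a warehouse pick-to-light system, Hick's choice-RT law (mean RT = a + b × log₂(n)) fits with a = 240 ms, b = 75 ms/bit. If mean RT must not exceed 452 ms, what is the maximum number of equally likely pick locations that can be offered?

Information budget: (452 − 240)/75 = 2.8267 bits, so n ≤ 2^2.8267 = 7.094 → at most 7.

7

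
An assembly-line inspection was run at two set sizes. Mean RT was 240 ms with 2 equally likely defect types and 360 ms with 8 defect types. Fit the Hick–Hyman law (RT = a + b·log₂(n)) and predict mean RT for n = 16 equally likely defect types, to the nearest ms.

420 ms

Solve the two-equation system in a and b:
  b = (360 − 240) / (log₂ 8 − log₂ 2) = 120 / (3 − 1) = 60 ms/bit
  a = 240 − 60 × 1 = 180 ms
Then RT(16) = 180 + 60 × log₂ 16 = 180 + 60 × 4 ≈ 420.000 ms.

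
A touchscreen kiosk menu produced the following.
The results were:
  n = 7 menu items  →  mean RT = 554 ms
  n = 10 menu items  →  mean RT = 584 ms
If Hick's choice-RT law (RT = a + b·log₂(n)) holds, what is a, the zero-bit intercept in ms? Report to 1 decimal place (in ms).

390.3 ms

b = (RT₂ − RT₁)/(log₂ n₂ − log₂ n₁) = (584 − 554)/(3.3219 − 2.8074) = 58.301 ms/bit.
Intercept: a = 554 − 58.301·log₂(7) = 390.329 ms.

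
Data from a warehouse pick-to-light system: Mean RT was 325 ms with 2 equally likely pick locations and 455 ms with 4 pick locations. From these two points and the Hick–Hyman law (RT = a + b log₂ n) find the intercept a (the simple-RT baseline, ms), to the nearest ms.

195 ms

Slope: b = (455 − 325) / (log₂ 4 − log₂ 2) = 130/1.0000 = 130 ms/bit.
a = RT₁ − b·log₂ n₁ = 325 − 130 × 1 = 195.000 ms.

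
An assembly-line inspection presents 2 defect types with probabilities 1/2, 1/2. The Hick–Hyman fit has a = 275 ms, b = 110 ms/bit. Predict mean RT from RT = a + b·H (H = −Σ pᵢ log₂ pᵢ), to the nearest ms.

Each term −pᵢ log₂ pᵢ: 0.5·1 + 0.5·1; summed, H = 1.000 bits.
Mean RT = a + bH = 275 + 110·1.000 = 385.00 ms.

385 ms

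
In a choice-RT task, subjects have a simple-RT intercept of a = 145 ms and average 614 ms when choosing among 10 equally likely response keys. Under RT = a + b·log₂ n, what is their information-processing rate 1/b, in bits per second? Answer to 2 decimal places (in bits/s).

7.08 bits/s

Choice component = 614 − 145 = 469 ms over log₂(10) = 3.3219 bits.
b = 469 / 3.3219 = 141.183 ms/bit, so 1/b = 7.083 bits/s.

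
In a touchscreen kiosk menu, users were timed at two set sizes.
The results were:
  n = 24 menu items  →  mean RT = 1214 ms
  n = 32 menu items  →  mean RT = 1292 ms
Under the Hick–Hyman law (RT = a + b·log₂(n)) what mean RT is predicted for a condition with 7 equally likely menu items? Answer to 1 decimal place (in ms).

With log₂ n on the abscissa the relation is linear; from the two conditions:
  b = (1292 − 1214) / (log₂ 32 − log₂ 24) = 78 / (5 − 4.5850) = 187.935 ms/bit
  a = 1214 − 187.935 × 4.5850 = 352.326 ms
Then RT(7) = 352.326 + 187.935 × log₂ 7 = 352.326 + 187.935 × 2.8074 ≈ 879.926 ms.

879.9 ms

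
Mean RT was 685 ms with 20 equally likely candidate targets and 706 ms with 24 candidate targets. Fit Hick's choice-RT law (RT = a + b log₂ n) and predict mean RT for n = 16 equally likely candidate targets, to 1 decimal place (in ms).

659.3 ms

Fit slope and intercept:
  b = (706 − 685) / (log₂ 24 − log₂ 20) = 21 / (4.5850 − 4.3219) = 79.837 ms/bit
  a = 685 − 79.837 × 4.3219 = 339.948 ms
Then RT(16) = 339.948 + 79.837 × log₂ 16 = 339.948 + 79.837 × 4 ≈ 659.298 ms.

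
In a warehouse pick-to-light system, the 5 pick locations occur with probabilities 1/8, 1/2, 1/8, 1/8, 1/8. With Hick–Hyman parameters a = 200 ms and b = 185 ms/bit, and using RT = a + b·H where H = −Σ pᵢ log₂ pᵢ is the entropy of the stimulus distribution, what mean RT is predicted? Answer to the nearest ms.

570 ms

H = −Σ pᵢ log₂ pᵢ = 0.125·3 + 0.5·1 + 0.125·3 + 0.125·3 + 0.125·3 = 2.000 bits.
RT = 200 + 185 × 2.000 = 570.00 ms.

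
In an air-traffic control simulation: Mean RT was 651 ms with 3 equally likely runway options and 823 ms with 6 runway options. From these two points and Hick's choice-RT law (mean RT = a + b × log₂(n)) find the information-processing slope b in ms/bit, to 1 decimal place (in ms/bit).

172.0 ms/bit

Slope: b = (823 − 651) / (log₂ 6 − log₂ 3) = 172/1.0000 = 172.000 ms/bit.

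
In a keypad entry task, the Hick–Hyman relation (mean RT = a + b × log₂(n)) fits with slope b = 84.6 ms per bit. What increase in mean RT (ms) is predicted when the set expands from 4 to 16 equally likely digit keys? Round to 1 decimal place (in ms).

Only the slope matters, since a is common to both: ΔRT = b·log₂(n₂/n₁).
log₂(16) − log₂(4) = log₂(16/4) = log₂(4) = 2.
ΔRT = 84.6 × 2.0000 = 169.200 ms.

169.2 ms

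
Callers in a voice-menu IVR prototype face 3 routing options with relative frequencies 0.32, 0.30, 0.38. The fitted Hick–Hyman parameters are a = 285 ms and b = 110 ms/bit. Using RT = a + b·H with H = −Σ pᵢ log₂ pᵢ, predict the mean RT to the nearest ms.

H = 0.32·log₂(1/0.32) + 0.30·log₂(1/0.30) + 0.38·log₂(1/0.38) = 1.5776 bits.
RT = 285 + 110 × 1.5776 = 458.53 ms.

459 ms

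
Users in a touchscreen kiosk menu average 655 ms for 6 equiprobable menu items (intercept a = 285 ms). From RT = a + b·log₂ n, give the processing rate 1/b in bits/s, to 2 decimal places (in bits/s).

6.99 bits/s

b = (655 − 285)/log₂ 6 = 370/2.5850 = 143.136 ms per bit = 0.14314 s/bit; the reciprocal is 6.986 bits/s.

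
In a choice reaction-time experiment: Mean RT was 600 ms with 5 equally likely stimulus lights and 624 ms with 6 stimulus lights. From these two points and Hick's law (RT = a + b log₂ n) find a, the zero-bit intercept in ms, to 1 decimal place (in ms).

b = (RT₂ − RT₁)/(log₂ n₂ − log₂ n₁) = (624 − 600)/(2.5850 − 2.3219) = 91.243 ms/bit.
a = RT₁ − b·log₂ n₁ = 600 − 91.243 × 2.3219 = 388.141 ms.

388.1 ms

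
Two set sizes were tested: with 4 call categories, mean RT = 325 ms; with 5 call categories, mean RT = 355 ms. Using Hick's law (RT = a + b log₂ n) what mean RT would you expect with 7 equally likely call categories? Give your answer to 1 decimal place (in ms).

400.2 ms

With log₂ n on the abscissa the relation is linear; from the two conditions:
  b = (355 − 325) / (log₂ 5 − log₂ 4) = 30 / (2.3219 − 2) = 93.189 ms/bit
  a = 325 − 93.189 × 2 = 138.623 ms
Then RT(7) = 138.623 + 93.189 × log₂ 7 = 138.623 + 93.189 × 2.8074 ≈ 400.236 ms.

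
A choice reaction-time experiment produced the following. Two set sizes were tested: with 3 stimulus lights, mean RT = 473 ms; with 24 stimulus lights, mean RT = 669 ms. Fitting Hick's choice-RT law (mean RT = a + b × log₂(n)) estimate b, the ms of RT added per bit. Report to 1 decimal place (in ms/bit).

65.3 ms/bit

The slope on a log₂ axis is (669 − 473) / (4.5850 − 1.5850) = 65.333 ms/bit.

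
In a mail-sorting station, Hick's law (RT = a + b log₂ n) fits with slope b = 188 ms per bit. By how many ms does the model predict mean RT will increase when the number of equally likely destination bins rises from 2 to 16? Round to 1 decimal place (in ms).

The intercept a cancels: ΔRT = b·(log₂ n₂ − log₂ n₁) = b·log₂(n₂/n₁).
log₂(16) − log₂(2) = log₂(16/2) = log₂(8) = 3.
ΔRT = 188 × 3.0000 = 564.000 ms.

564.0 ms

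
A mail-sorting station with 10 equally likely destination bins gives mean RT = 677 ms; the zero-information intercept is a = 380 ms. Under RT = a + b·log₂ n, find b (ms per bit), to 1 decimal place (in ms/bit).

log₂(10) = 3.3219 bits.
b = (RT − a)/log₂ n = (677 − 380) / 3.3219 = 89.406 ms/bit.

89.4 ms/bit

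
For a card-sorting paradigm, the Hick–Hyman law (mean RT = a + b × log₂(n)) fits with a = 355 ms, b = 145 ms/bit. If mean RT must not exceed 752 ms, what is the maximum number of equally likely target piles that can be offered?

Information budget: (752 − 355)/145 = 2.7379 bits, so n ≤ 2^2.7379 = 6.671 → at most 6.

6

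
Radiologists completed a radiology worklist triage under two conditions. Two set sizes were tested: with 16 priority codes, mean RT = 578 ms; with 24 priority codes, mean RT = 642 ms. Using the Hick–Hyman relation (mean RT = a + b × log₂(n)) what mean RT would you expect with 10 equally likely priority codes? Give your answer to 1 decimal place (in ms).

503.8 ms

Solve the two-equation system in a and b:
  b = (642 − 578) / (log₂ 24 − log₂ 16) = 64 / (4.5850 − 4) = 109.409 ms/bit
  a = 578 − 109.409 × 4 = 140.365 ms
Then RT(10) = 140.365 + 109.409 × log₂ 10 = 140.365 + 109.409 × 3.3219 ≈ 503.813 ms.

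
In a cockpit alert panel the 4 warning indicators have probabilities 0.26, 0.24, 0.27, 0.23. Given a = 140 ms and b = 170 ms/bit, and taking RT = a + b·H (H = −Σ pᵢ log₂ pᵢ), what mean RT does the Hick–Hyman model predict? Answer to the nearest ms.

480 ms

H = 0.26·log₂(1/0.26) + 0.24·log₂(1/0.24) + 0.27·log₂(1/0.27) + 0.23·log₂(1/0.23) = 1.9971 bits.
RT = 140 + 170 × 1.9971 = 479.51 ms.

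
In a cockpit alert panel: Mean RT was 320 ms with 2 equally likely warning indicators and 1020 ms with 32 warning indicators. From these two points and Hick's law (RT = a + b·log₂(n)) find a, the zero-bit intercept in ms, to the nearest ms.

The slope on a log₂ axis is (1020 − 320) / (5 − 1) = 175 ms/bit.
a = RT₁ − b·log₂ n₁ = 320 − 175 × 1 = 145.000 ms.

145 ms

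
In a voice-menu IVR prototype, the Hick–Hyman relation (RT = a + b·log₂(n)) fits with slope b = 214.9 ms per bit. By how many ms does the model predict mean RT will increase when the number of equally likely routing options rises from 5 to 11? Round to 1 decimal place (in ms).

Only the slope matters, since a is common to both: ΔRT = b·log₂(n₂/n₁).
log₂(11) − log₂(5) = 3.4594 − 2.3219 = 1.1375.
ΔRT = 214.9 × 1.1375 = 244.450 ms.

244.4 ms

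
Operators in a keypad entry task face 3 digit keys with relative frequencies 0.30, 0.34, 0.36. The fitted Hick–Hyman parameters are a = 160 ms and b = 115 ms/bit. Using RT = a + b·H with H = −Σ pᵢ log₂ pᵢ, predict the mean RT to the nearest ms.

342 ms

H = 0.30·log₂(1/0.30) + 0.34·log₂(1/0.34) + 0.36·log₂(1/0.36) = 1.5809 bits.
RT = 160 + 115 × 1.5809 = 341.80 ms.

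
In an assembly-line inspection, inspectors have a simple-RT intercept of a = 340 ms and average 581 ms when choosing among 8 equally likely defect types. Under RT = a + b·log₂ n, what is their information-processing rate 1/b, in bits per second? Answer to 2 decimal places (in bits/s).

12.45 bits/s

b = (581 − 340)/log₂ 8 = 241/3 = 80.333 ms per bit = 0.08033 s/bit; the reciprocal is 12.448 bits/s.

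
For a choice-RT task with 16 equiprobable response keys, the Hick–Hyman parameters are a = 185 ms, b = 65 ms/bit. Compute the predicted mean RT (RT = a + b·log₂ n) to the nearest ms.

445 ms

log₂(16) = 4 bits, so RT = 185 + 65 × 4 ≈ 445.000 ms.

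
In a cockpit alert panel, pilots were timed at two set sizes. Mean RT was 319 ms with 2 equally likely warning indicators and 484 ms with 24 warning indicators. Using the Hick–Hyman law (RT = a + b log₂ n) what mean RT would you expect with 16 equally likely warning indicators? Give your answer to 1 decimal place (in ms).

Solve the two-equation system in a and b:
  b = (484 − 319) / (log₂ 24 − log₂ 2) = 165 / (4.5850 − 1) = 46.026 ms/bit
  a = 319 − 46.026 × 1 = 272.974 ms
Then RT(16) = 272.974 + 46.026 × log₂ 16 = 272.974 + 46.026 × 4 ≈ 457.077 ms.

457.1 ms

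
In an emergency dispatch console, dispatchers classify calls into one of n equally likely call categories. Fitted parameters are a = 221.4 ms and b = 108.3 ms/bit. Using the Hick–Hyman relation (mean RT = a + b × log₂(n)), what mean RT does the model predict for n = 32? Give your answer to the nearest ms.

763 ms

log₂(32) = 5 bits, so RT = 221.4 + 108.3 × 5 ≈ 762.900 ms.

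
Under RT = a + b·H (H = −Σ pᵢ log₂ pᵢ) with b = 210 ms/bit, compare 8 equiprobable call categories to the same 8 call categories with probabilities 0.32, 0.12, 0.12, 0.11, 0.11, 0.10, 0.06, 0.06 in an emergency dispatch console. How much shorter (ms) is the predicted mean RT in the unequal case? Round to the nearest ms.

46 ms

The RT saving is b·ΔH. Equiprobable H₀ = log₂(8) = 3.0000 bits; with the given probabilities H = 2.7800 bits.
b·(H₀ − H) = 210 × (3.0000 − 2.7800) = 46.20 ms.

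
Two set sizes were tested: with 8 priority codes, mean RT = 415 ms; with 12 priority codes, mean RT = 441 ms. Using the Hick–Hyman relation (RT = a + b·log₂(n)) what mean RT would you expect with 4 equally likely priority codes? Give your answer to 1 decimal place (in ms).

370.6 ms

RT is linear in log₂ n, so two points fix the line:
  b = (441 − 415) / (log₂ 12 − log₂ 8) = 26 / (3.5850 − 3) = 44.447 ms/bit
  a = 415 − 44.447 × 3 = 281.658 ms
Then RT(4) = 281.658 + 44.447 × log₂ 4 = 281.658 + 44.447 × 2 ≈ 370.553 ms.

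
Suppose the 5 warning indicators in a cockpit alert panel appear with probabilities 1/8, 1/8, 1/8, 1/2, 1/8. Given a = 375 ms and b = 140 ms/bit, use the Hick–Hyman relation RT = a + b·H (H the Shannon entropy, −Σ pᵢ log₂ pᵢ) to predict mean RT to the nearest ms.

Each term −pᵢ log₂ pᵢ: 0.125·3 + 0.125·3 + 0.125·3 + 0.5·1 + 0.125·3; summed, H = 2.000 bits.
Mean RT = a + bH = 375 + 140·2.000 = 655.00 ms.

655 ms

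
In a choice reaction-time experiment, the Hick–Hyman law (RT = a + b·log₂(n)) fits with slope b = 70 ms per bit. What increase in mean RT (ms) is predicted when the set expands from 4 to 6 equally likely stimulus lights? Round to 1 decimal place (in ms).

40.9 ms

ΔRT = (a + b log₂ n₂) − (a + b log₂ n₁) = b·(log₂ n₂ − log₂ n₁).
log₂(6) − log₂(4) = 2.5850 − 2 = 0.5850.
ΔRT = 70 × 0.5850 = 40.947 ms.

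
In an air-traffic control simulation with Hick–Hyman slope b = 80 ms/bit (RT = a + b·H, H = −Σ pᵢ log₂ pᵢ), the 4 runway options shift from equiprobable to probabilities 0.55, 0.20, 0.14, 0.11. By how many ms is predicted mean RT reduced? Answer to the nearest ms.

25 ms

The RT saving is b·ΔH. Equiprobable H₀ = log₂(4) = 2.0000 bits; with the given probabilities H = 1.6862 bits.
b·(H₀ − H) = 80 × (2.0000 − 1.6862) = 25.11 ms.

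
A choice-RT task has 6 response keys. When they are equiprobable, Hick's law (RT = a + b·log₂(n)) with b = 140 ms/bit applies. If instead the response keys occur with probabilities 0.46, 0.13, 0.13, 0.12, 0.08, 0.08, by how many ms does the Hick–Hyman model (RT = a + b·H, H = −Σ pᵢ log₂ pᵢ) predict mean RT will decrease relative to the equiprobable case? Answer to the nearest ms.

50 ms

Equiprobable entropy H₀ = log₂ 6 = 2.5850 bits.
Skewed entropy H = −Σ pᵢ log₂ pᵢ = 2.2307 bits.
ΔRT = b·(H₀ − H) = 140 × 0.3543 = 49.60 ms.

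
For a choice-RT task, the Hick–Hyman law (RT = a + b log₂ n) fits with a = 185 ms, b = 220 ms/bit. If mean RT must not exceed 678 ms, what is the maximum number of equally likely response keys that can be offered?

4

Information budget: (678 − 185)/220 = 2.2409 bits, so n ≤ 2^2.2409 = 4.727 → at most 4.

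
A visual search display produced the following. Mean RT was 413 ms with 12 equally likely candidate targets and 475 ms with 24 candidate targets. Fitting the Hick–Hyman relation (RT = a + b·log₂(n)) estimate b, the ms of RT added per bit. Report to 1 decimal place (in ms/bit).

b = (RT₂ − RT₁)/(log₂ n₂ − log₂ n₁) = (475 − 413)/(4.5850 − 3.5850) = 62.000 ms/bit.

62.0 ms/bit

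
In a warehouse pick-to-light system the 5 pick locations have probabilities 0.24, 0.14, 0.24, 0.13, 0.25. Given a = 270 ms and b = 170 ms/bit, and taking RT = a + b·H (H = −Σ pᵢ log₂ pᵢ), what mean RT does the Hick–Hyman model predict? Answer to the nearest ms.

H = 0.24·log₂(1/0.24) + 0.14·log₂(1/0.14) + 0.24·log₂(1/0.24) + 0.13·log₂(1/0.13) + 0.25·log₂(1/0.25) = 2.2680 bits.
RT = 270 + 170 × 2.2680 = 655.56 ms.

656 ms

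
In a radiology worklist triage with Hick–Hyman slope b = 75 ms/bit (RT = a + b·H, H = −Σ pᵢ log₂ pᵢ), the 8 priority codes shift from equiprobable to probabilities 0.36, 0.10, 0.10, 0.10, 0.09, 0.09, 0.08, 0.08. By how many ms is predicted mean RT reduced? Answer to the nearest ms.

The RT saving is b·ΔH. Equiprobable H₀ = log₂(8) = 3.0000 bits; with the given probabilities H = 2.7355 bits.
b·(H₀ − H) = 75 × (3.0000 − 2.7355) = 19.84 ms.

20 ms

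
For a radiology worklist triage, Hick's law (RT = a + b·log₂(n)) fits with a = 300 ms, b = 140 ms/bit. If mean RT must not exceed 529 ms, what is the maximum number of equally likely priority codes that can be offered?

3

Information budget: (529 − 300)/140 = 1.6357 bits, so n ≤ 2^1.6357 = 3.107 → at most 3.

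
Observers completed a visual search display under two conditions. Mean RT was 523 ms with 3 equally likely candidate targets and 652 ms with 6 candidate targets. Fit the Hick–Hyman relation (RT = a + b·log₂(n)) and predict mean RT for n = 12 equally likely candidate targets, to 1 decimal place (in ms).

With log₂ n on the abscissa the relation is linear; from the two conditions:
  b = (652 − 523) / (log₂ 6 − log₂ 3) = 129 / (2.5850 − 1.5850) = 129.000 ms/bit
  a = 523 − 129.000 × 1.5850 = 318.540 ms
Then RT(12) = 318.540 + 129.000 × log₂ 12 = 318.540 + 129.000 × 3.5850 ≈ 781.000 ms.

781.0 ms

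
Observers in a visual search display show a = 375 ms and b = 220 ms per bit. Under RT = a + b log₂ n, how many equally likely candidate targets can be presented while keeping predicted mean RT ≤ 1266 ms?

16

Information budget: (1266 − 375)/220 = 4.0500 bits, so n ≤ 2^4.0500 = 16.564 → at most 16.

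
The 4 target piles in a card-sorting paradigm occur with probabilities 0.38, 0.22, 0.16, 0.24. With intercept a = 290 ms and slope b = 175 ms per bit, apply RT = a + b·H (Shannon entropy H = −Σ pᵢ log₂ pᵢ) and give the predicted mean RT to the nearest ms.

627 ms

H = 0.38·log₂(1/0.38) + 0.22·log₂(1/0.22) + 0.16·log₂(1/0.16) + 0.24·log₂(1/0.24) = 1.9282 bits.
RT = 290 + 175 × 1.9282 = 627.43 ms.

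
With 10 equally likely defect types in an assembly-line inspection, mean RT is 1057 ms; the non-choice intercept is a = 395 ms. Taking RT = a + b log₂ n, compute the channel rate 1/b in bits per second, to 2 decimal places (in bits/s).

b = (1057 − 395)/log₂ 10 = 662/3.3219 = 199.282 ms per bit = 0.19928 s/bit; the reciprocal is 5.018 bits/s.

5.02 bits/s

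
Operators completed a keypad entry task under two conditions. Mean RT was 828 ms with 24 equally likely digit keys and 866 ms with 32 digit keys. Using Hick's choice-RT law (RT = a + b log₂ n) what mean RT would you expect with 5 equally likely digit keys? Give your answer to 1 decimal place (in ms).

Solve the two-equation system in a and b:
  b = (866 − 828) / (log₂ 32 − log₂ 24) = 38 / (5 − 4.5850) = 91.558 ms/bit
  a = 828 − 91.558 × 4.5850 = 408.210 ms
Then RT(5) = 408.210 + 91.558 × log₂ 5 = 408.210 + 91.558 × 2.3219 ≈ 620.801 ms.

620.8 ms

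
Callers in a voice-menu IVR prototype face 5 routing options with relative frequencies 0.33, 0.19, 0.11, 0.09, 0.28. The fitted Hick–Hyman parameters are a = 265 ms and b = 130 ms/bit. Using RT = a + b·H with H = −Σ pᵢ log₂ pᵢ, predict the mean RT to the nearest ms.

Entropy contributions −pᵢ log₂ pᵢ: 0.5278, 0.4552, 0.3503, 0.3127, 0.5142; sum H = 2.1602 bits.
RT = a + bH = 265 + 130·2.1602 = 545.83 ms.

546 ms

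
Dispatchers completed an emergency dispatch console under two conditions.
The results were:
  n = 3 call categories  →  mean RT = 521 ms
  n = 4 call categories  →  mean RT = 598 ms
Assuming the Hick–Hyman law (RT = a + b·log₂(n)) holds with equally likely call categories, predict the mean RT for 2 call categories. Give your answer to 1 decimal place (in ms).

412.5 ms

Solve the two-equation system in a and b:
  b = (598 − 521) / (log₂ 4 − log₂ 3) = 77 / (2 − 1.5850) = 185.525 ms/bit
  a = 521 − 185.525 × 1.5850 = 226.949 ms
Then RT(2) = 226.949 + 185.525 × log₂ 2 = 226.949 + 185.525 × 1 ≈ 412.475 ms.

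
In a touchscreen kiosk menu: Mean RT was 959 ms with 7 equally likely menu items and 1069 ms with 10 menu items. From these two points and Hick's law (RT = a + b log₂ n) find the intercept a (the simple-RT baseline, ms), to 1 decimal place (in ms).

358.9 ms

The slope on a log₂ axis is (1069 − 959) / (3.3219 − 2.8074) = 213.769 ms/bit.
a = RT₁ − b·log₂ n₁ = 959 − 213.769 × 2.8074 = 358.873 ms.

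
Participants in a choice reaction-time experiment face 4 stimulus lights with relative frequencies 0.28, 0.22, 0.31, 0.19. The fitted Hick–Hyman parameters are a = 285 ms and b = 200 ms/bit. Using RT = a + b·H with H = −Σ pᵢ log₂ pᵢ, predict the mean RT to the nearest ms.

680 ms

H = 0.28·log₂(1/0.28) + 0.22·log₂(1/0.22) + 0.31·log₂(1/0.31) + 0.19·log₂(1/0.19) = 1.9738 bits.
RT = 285 + 200 × 1.9738 = 679.76 ms.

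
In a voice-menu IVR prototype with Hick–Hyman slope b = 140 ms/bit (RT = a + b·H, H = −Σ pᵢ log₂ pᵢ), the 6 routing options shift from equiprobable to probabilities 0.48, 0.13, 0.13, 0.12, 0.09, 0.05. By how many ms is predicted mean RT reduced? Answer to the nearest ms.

58 ms

Equiprobable entropy H₀ = log₂ 6 = 2.5850 bits.
Skewed entropy H = −Σ pᵢ log₂ pᵢ = 2.1694 bits.
ΔRT = b·(H₀ − H) = 140 × 0.4156 = 58.18 ms.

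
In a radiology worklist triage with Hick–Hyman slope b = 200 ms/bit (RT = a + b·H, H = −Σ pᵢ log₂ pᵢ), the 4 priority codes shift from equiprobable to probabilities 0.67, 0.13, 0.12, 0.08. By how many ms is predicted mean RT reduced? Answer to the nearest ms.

114 ms

Equiprobable entropy H₀ = log₂ 4 = 2.0000 bits.
Skewed entropy H = −Σ pᵢ log₂ pᵢ = 1.4283 bits.
ΔRT = b·(H₀ − H) = 200 × 0.5717 = 114.34 ms.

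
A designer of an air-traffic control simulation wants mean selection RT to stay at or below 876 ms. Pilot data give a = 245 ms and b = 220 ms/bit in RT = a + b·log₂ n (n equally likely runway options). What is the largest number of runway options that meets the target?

Information budget: (876 − 245)/220 = 2.8682 bits, so n ≤ 2^2.8682 = 7.301 → at most 7.

7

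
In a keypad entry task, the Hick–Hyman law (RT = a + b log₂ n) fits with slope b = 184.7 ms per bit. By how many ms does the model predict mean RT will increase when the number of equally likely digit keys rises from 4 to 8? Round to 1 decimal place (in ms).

184.7 ms

Only the slope matters, since a is common to both: ΔRT = b·log₂(n₂/n₁).
log₂(8) − log₂(4) = log₂(8/4) = log₂(2) = 1.
ΔRT = 184.7 × 1.0000 = 184.700 ms.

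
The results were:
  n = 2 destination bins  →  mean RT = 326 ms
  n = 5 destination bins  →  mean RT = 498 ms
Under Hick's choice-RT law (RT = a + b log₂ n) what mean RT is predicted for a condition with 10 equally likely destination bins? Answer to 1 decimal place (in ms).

628.1 ms

Solve the two-equation system in a and b:
  b = (498 − 326) / (log₂ 5 − log₂ 2) = 172 / (2.3219 − 1) = 130.113 ms/bit
  a = 326 − 130.113 × 1 = 195.887 ms
Then RT(10) = 195.887 + 130.113 × log₂ 10 = 195.887 + 130.113 × 3.3219 ≈ 628.113 ms.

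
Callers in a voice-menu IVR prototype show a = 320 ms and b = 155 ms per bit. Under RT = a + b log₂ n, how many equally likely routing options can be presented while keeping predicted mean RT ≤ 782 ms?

7

Set 320 + 155·log₂ n ≤ 782 → log₂ n ≤ (782 − 320)/155 = 2.9806.
So n ≤ 2^2.9806 = 7.893; the largest integer n is 7.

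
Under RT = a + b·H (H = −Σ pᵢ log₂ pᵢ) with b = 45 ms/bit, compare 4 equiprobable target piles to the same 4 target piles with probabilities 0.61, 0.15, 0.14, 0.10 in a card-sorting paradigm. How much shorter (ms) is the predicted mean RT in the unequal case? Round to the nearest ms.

19 ms

The RT saving is b·ΔH. Equiprobable H₀ = log₂(4) = 2.0000 bits; with the given probabilities H = 1.5749 bits.
b·(H₀ − H) = 45 × (2.0000 − 1.5749) = 19.13 ms.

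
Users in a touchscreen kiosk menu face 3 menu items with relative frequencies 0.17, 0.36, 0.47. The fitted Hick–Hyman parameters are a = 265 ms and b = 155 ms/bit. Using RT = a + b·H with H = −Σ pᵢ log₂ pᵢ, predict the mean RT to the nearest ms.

494 ms

H = 0.17·log₂(1/0.17) + 0.36·log₂(1/0.36) + 0.47·log₂(1/0.47) = 1.4772 bits.
RT = 265 + 155 × 1.4772 = 493.96 ms.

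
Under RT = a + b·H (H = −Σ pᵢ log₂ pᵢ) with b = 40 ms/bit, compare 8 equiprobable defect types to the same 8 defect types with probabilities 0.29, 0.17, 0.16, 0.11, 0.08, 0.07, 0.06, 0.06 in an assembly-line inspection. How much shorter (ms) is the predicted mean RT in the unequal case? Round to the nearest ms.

Equiprobable entropy H₀ = log₂ 8 = 3.0000 bits.
Skewed entropy H = −Σ pᵢ log₂ pᵢ = 2.7729 bits.
ΔRT = b·(H₀ − H) = 40 × 0.2271 = 9.08 ms.

9 ms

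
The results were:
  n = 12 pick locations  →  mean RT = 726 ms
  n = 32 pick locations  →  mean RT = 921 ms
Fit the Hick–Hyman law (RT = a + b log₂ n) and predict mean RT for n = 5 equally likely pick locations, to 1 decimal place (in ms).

Fit slope and intercept:
  b = (921 − 726) / (log₂ 32 − log₂ 12) = 195 / (5 − 3.5850) = 137.806 ms/bit
  a = 726 − 137.806 × 3.5850 = 231.972 ms
Then RT(5) = 231.972 + 137.806 × log₂ 5 = 231.972 + 137.806 × 2.3219 ≈ 551.947 ms.

551.9 ms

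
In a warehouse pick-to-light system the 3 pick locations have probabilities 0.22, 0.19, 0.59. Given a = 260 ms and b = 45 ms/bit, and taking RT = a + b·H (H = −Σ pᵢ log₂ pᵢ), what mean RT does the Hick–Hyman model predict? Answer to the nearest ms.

322 ms

H = 0.22·log₂(1/0.22) + 0.19·log₂(1/0.19) + 0.59·log₂(1/0.59) = 1.3849 bits.
RT = 260 + 45 × 1.3849 = 322.32 ms.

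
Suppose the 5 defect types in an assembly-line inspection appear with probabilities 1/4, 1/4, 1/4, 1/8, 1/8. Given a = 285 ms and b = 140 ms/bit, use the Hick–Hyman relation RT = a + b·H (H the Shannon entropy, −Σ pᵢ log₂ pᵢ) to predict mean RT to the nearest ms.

H = −Σ pᵢ log₂ pᵢ = 0.25·2 + 0.25·2 + 0.25·2 + 0.125·3 + 0.125·3 = 2.250 bits.
RT = 285 + 140 × 2.250 = 600.00 ms.

600 ms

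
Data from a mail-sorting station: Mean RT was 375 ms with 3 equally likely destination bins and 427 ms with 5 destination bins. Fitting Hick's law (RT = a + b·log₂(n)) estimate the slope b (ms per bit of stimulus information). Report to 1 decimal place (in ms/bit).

Slope: b = (427 − 375) / (log₂ 5 − log₂ 3) = 52/0.7370 = 70.560 ms/bit.

70.6 ms/bit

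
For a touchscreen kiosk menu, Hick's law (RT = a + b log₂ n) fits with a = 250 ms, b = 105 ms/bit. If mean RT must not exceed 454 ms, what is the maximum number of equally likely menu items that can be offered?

3

Information budget: (454 − 250)/105 = 1.9429 bits, so n ≤ 2^1.9429 = 3.845 → at most 3.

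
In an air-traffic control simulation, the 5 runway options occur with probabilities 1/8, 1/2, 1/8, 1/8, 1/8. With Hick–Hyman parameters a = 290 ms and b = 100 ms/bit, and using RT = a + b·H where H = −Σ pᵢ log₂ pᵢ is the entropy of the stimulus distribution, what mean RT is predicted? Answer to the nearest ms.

490 ms

H = −Σ pᵢ log₂ pᵢ = 0.125·3 + 0.5·1 + 0.125·3 + 0.125·3 + 0.125·3 = 2.000 bits.
RT = 290 + 100 × 2.000 = 490.00 ms.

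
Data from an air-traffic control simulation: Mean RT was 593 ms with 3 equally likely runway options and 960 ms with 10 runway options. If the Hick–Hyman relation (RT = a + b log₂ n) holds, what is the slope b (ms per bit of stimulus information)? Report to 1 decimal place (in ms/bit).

211.3 ms/bit

b = (RT₂ − RT₁)/(log₂ n₂ − log₂ n₁) = (960 − 593)/(3.3219 − 1.5850) = 211.288 ms/bit.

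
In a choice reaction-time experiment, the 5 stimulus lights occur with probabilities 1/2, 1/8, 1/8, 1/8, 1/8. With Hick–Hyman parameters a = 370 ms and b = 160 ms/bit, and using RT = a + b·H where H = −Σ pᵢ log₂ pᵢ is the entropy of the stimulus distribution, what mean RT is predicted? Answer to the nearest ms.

690 ms

Each term −pᵢ log₂ pᵢ: 0.5·1 + 0.125·3 + 0.125·3 + 0.125·3 + 0.125·3; summed, H = 2.000 bits.
Mean RT = a + bH = 370 + 160·2.000 = 690.00 ms.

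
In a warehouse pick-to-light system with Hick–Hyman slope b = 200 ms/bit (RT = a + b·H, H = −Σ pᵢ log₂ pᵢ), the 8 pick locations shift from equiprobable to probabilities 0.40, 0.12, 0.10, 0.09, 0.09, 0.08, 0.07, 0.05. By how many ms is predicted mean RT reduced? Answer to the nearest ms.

The RT saving is b·ΔH. Equiprobable H₀ = log₂(8) = 3.0000 bits; with the given probabilities H = 2.6295 bits.
b·(H₀ − H) = 200 × (3.0000 − 2.6295) = 74.10 ms.

74 ms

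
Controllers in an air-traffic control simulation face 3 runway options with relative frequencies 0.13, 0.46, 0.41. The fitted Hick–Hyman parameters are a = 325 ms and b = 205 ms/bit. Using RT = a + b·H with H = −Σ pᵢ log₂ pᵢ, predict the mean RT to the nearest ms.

617 ms

H = 0.13·log₂(1/0.13) + 0.46·log₂(1/0.46) + 0.41·log₂(1/0.41) = 1.4254 bits.
RT = 325 + 205 × 1.4254 = 617.20 ms.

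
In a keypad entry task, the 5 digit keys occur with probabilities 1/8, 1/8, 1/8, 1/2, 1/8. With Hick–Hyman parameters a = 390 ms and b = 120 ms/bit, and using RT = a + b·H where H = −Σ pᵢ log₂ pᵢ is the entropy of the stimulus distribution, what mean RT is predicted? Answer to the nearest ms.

630 ms

H = −Σ pᵢ log₂ pᵢ = 0.125·3 + 0.125·3 + 0.125·3 + 0.5·1 + 0.125·3 = 2.000 bits.
RT = 390 + 120 × 2.000 = 630.00 ms.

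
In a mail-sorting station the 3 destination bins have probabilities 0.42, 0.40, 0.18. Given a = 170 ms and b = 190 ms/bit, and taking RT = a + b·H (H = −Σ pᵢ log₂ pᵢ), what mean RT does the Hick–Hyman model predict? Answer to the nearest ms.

H = 0.42·log₂(1/0.42) + 0.40·log₂(1/0.40) + 0.18·log₂(1/0.18) = 1.4997 bits.
RT = 170 + 190 × 1.4997 = 454.95 ms.

455 ms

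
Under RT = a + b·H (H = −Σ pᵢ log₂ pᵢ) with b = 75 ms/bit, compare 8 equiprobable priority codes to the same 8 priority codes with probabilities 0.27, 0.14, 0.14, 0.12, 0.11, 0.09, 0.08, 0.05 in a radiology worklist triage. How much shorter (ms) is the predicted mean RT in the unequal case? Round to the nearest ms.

The RT saving is b·ΔH. Equiprobable H₀ = log₂(8) = 3.0000 bits; with the given probabilities H = 2.8419 bits.
b·(H₀ − H) = 75 × (3.0000 − 2.8419) = 11.86 ms.

12 ms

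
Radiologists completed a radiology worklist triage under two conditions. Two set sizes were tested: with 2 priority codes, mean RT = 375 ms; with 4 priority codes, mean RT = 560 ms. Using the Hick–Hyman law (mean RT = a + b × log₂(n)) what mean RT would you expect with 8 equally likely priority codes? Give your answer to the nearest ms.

With log₂ n on the abscissa the relation is linear; from the two conditions:
  b = (560 − 375) / (log₂ 4 − log₂ 2) = 185 / (2 − 1) = 185 ms/bit
  a = 375 − 185 × 1 = 190 ms
Then RT(8) = 190 + 185 × log₂ 8 = 190 + 185 × 3 ≈ 745.000 ms.

745 ms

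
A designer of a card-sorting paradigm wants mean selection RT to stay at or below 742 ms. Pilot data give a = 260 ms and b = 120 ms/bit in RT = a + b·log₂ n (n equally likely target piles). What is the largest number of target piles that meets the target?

Set 260 + 120·log₂ n ≤ 742 → log₂ n ≤ (742 − 260)/120 = 4.0167.
So n ≤ 2^4.0167 = 16.186; the largest integer n is 16.

16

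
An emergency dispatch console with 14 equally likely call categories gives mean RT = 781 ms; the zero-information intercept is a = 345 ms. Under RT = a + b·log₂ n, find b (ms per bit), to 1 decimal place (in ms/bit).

114.5 ms/bit

log₂(14) = 3.8074 bits.
b = (RT − a)/log₂ n = (781 − 345) / 3.8074 = 114.515 ms/bit.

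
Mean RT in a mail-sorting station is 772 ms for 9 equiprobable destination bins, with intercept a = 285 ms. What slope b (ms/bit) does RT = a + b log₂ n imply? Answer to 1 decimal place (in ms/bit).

9 alternatives carry log₂ 9 = 3.1699 bits; the choice cost is 772 − 285 = 487 ms, so b = 487/3.1699 = 153.631 ms/bit.

153.6 ms/bit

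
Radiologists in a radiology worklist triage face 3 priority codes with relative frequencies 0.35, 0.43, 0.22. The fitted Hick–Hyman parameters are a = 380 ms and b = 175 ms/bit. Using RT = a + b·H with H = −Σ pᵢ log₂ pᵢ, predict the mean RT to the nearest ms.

648 ms

Entropy contributions −pᵢ log₂ pᵢ: 0.5301, 0.5236, 0.4806; sum H = 1.5342 bits.
RT = a + bH = 380 + 175·1.5342 = 648.49 ms.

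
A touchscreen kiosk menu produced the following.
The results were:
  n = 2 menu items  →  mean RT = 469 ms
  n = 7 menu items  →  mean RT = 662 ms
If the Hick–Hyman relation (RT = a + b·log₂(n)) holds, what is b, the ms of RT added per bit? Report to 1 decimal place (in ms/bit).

106.8 ms/bit

The slope on a log₂ axis is (662 − 469) / (2.8074 − 1) = 106.786 ms/bit.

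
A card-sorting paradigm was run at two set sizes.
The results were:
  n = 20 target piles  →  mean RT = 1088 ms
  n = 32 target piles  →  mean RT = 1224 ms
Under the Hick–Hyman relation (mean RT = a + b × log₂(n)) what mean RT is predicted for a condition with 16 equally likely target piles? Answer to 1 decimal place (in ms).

1023.4 ms

RT is linear in log₂ n, so two points fix the line:
  b = (1224 − 1088) / (log₂ 32 − log₂ 20) = 136 / (5 − 4.3219) = 200.569 ms/bit
  a = 1088 − 200.569 × 4.3219 = 221.157 ms
Then RT(16) = 221.157 + 200.569 × log₂ 16 = 221.157 + 200.569 × 4 ≈ 1023.431 ms.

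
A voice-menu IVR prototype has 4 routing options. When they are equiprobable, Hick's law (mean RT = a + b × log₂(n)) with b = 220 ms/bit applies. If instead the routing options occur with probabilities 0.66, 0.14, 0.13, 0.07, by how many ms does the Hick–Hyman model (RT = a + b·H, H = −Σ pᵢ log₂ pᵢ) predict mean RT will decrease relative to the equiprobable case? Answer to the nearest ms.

Equiprobable entropy H₀ = log₂ 4 = 2.0000 bits.
Skewed entropy H = −Σ pᵢ log₂ pᵢ = 1.4440 bits.
ΔRT = b·(H₀ − H) = 220 × 0.5560 = 122.33 ms.

122 ms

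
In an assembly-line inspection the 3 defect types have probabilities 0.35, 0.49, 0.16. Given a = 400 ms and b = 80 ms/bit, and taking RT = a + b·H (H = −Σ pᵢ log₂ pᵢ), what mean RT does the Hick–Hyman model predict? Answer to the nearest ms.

517 ms

Entropy contributions −pᵢ log₂ pᵢ: 0.5301, 0.5043, 0.4230; sum H = 1.4574 bits.
RT = a + bH = 400 + 80·1.4574 = 516.59 ms.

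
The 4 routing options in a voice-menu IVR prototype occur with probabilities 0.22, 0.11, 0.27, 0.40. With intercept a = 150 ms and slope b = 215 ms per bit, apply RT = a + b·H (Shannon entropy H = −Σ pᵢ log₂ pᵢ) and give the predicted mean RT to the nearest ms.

552 ms

Entropy contributions −pᵢ log₂ pᵢ: 0.4806, 0.3503, 0.5100, 0.5288; sum H = 1.8697 bits.
RT = a + bH = 150 + 215·1.8697 = 551.98 ms.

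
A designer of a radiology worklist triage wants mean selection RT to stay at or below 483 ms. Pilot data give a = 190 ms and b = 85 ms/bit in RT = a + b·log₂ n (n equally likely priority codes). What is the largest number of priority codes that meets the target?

Set 190 + 85·log₂ n ≤ 483 → log₂ n ≤ (483 − 190)/85 = 3.4471.
So n ≤ 2^3.4471 = 10.906; the largest integer n is 10.

10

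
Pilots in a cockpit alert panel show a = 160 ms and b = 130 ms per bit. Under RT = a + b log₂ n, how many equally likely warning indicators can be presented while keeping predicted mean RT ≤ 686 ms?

16

130·log₂ n ≤ 686 − 160 = 526, giving log₂ n ≤ 4.0462 and n ≤ 16.520. The largest whole number is 16.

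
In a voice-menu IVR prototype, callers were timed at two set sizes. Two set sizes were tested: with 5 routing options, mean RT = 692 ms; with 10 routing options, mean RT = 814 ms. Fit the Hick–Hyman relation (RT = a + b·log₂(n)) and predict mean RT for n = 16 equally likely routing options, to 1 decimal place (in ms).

RT is linear in log₂ n, so two points fix the line:
  b = (814 − 692) / (log₂ 10 − log₂ 5) = 122 / (3.3219 − 2.3219) = 122.000 ms/bit
  a = 692 − 122.000 × 2.3219 = 408.725 ms
Then RT(16) = 408.725 + 122.000 × log₂ 16 = 408.725 + 122.000 × 4 ≈ 896.725 ms.

896.7 ms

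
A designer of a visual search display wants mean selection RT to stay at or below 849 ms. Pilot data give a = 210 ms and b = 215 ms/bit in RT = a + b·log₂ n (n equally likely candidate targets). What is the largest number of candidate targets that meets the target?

Set 210 + 215·log₂ n ≤ 849 → log₂ n ≤ (849 − 210)/215 = 2.9721.
So n ≤ 2^2.9721 = 7.847; the largest integer n is 7.

7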